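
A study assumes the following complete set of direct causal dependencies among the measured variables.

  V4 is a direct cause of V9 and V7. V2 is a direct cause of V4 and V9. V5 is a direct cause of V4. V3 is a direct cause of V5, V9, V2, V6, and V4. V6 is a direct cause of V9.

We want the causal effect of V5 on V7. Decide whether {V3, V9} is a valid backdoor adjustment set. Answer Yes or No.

No

Backdoor paths from V5 to V7 (paths whose first edge points into V5):
  P1: V5 <- V3 -> V6 -> V9 <- V2 -> V4 -> V7
  P2: V5 <- V3 -> V6 -> V9 <- V4 -> V7
  P3: V5 <- V3 -> V2 -> V4 -> V7
  P4: V5 <- V3 -> V2 -> V9 <- V4 -> V7
  P5: V5 <- V3 -> V4 -> V7
  P6: V5 <- V3 -> V9 <- V2 -> V4 -> V7
  P7: V5 <- V3 -> V9 <- V4 -> V7
Condition 1 (no descendant of V5 in the set): FAILS — V9 is a descendant of V5.
Condition 2 (every backdoor path blocked by {V3, V9}):
  P1: blocked at fork node V3 ∈ conditioning set.
  P2: blocked at fork node V3 ∈ conditioning set.
  P3: blocked at fork node V3 ∈ conditioning set.
  P4: blocked at fork node V3 ∈ conditioning set.
  P5: blocked at fork node V3 ∈ conditioning set.
  P6: blocked at fork node V3 ∈ conditioning set.
  P7: blocked at fork node V3 ∈ conditioning set.
{V3, V9} does not satisfy the backdoor criterion.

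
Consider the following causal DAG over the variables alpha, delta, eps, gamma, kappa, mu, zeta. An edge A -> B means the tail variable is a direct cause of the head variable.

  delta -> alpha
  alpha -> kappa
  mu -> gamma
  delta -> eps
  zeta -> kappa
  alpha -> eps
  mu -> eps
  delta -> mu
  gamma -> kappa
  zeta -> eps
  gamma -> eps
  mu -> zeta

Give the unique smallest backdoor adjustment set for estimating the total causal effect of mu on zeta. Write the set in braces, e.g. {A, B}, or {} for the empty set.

Variables eligible for adjustment (non-descendants of mu, excluding mu and zeta): {alpha, delta}.
Backdoor paths from mu to zeta:
  P1: mu <- delta -> alpha -> eps <- gamma -> kappa <- zeta
  P2: mu <- delta -> alpha -> eps <- zeta
  P3: mu <- delta -> alpha -> kappa <- gamma -> eps <- zeta
  P4: mu <- delta -> alpha -> kappa <- zeta
  P5: mu <- delta -> eps <- alpha -> kappa <- zeta
  P6: mu <- delta -> eps <- gamma -> kappa <- zeta
  P7: mu <- delta -> eps <- zeta
Each backdoor path contains an unconditioned collider, so every path is already blocked with the empty conditioning set:
  P1: blocked at collider eps (neither it nor any descendant is in the conditioning set).
  P2: blocked at collider eps (neither it nor any descendant is in the conditioning set).
  P3: blocked at collider kappa (neither it nor any descendant is in the conditioning set).
  P4: blocked at collider kappa (neither it nor any descendant is in the conditioning set).
  P5: blocked at collider eps (neither it nor any descendant is in the conditioning set).
  P6: blocked at collider eps (neither it nor any descendant is in the conditioning set).
  P7: blocked at collider eps (neither it nor any descendant is in the conditioning set).
The empty set is therefore the unique smallest valid set.

{}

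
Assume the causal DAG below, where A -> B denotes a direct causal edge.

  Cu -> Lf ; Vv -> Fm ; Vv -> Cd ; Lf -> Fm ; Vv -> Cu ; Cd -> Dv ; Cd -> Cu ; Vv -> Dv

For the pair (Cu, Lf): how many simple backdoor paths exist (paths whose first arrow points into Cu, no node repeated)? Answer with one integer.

3

A backdoor path from Cu to Lf is any simple undirected path whose first edge points into Cu (i.e. leaves Cu via a parent).
Parents of Cu: {Cd, Vv}.
Enumerating:
  P1: Cu <- Vv -> Fm <- Lf
  P2: Cu <- Cd <- Vv -> Fm <- Lf
  P3: Cu <- Cd -> Dv <- Vv -> Fm <- Lf
That exhausts the simple backdoor paths. Count: 3.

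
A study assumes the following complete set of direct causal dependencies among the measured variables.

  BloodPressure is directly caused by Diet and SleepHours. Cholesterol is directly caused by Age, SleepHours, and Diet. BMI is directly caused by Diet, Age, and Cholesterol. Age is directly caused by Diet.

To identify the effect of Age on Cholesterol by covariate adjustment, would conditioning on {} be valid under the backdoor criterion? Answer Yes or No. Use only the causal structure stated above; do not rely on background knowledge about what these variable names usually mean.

No

Backdoor paths from Age to Cholesterol (paths whose first edge points into Age):
  P1: Age <- Diet -> BloodPressure <- SleepHours -> Cholesterol
  P2: Age <- Diet -> Cholesterol
  P3: Age <- Diet -> BMI <- Cholesterol
Condition 1 (no descendant of Age in the set): holds — descendants of Age are {BMI, Cholesterol}; none are in {}.
Condition 2 (every backdoor path blocked by {}):
  P1: blocked at collider BloodPressure (neither it nor any descendant is in the conditioning set).
  P2: open — no interior node is in the conditioning set.
  P3: blocked at collider BMI (neither it nor any descendant is in the conditioning set).
{} does not satisfy the backdoor criterion.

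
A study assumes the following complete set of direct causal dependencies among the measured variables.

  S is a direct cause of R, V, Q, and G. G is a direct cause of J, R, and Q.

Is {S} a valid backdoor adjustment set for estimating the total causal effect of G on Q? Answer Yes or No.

Backdoor paths from G to Q (paths whose first edge points into G):
  P1: G <- S -> Q
Condition 1 (no descendant of G in the set): holds — descendants of G are {J, Q, R}; none are in {S}.
Condition 2 (every backdoor path blocked by {S}):
  P1: blocked at fork node S ∈ conditioning set.
{S} satisfies the backdoor criterion.

Yes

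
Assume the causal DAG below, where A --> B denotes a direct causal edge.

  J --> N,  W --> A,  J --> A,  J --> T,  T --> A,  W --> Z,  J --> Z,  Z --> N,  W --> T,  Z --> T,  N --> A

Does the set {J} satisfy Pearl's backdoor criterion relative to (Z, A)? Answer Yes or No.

No

Backdoor paths from Z to A (paths whose first edge points into Z):
  P1: Z <- W -> T <- J -> N -> A
  P2: Z <- W -> T <- J -> A
  P3: Z <- W -> T -> A
  P4: Z <- W -> A
  P5: Z <- J -> N -> A
  P6: Z <- J -> T <- W -> A
  P7: Z <- J -> T -> A
  P8: Z <- J -> A
Condition 1 (no descendant of Z in the set): holds — descendants of Z are {A, N, T}; none are in {J}.
Condition 2 (every backdoor path blocked by {J}):
  P1: blocked at collider T (neither it nor any descendant is in the conditioning set).
  P2: blocked at collider T (neither it nor any descendant is in the conditioning set).
  P3: open — no interior node is in the conditioning set.
  P4: open — no interior node is in the conditioning set.
  P5: blocked at fork node J ∈ conditioning set.
  P6: blocked at fork node J ∈ conditioning set.
  P7: blocked at fork node J ∈ conditioning set.
  P8: blocked at fork node J ∈ conditioning set.
{J} does not satisfy the backdoor criterion.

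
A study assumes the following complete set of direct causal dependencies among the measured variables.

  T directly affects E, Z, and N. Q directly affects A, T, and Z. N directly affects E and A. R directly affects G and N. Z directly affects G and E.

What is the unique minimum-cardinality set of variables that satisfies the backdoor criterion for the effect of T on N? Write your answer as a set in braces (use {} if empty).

Variables eligible for adjustment (non-descendants of T, excluding T and N): {Q, R}.
Backdoor paths from T to N:
  P1: T <- Q -> Z -> E <- N
  P2: T <- Q -> Z -> G <- R -> N
  P3: T <- Q -> A <- N
Each backdoor path contains an unconditioned collider, so every path is already blocked with the empty conditioning set:
  P1: blocked at collider E (neither it nor any descendant is in the conditioning set).
  P2: blocked at collider G (neither it nor any descendant is in the conditioning set).
  P3: blocked at collider A (neither it nor any descendant is in the conditioning set).
The empty set is therefore the unique smallest valid set.

{}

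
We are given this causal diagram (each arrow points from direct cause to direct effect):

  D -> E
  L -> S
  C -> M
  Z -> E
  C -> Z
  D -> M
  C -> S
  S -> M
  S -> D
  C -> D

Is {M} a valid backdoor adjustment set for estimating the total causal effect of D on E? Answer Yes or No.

Backdoor paths from D to E (paths whose first edge points into D):
  P1: D <- C -> Z -> E
  P2: D <- S <- C -> Z -> E
  P3: D <- S -> M <- C -> Z -> E
Condition 1 (no descendant of D in the set): FAILS — M is a descendant of D.
Condition 2 (every backdoor path blocked by {M}):
  P1: open — no interior node is in the conditioning set.
  P2: open — no interior node is in the conditioning set.
  P3: open — collider(s) M are conditioned on (or have a conditioned descendant) and no non-collider on the path is in the set.
{M} does not satisfy the backdoor criterion.

No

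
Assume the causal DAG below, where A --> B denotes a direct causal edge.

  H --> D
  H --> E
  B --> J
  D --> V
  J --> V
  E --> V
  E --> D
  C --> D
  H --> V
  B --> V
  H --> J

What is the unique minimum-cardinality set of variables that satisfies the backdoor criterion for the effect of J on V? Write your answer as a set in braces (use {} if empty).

{B, H}

Variables eligible for adjustment (non-descendants of J, excluding J and V): {B, C, D, E, H}.
Backdoor paths from J to V:
  P1: J <- H -> E -> D -> V
  P2: J <- H -> E -> V
  P3: J <- H -> D <- E -> V
  P4: J <- H -> D -> V
  P5: J <- H -> V
  P6: J <- B -> V
The empty set is not sufficient: P1 (J <- H -> E -> D -> V) has no collider blocking it and no conditioned non-collider, so it is open.
Try {B, H}:
  P1: blocked at fork node H ∈ conditioning set.
  P2: blocked at fork node H ∈ conditioning set.
  P3: blocked at fork node H ∈ conditioning set.
  P4: blocked at fork node H ∈ conditioning set.
  P5: blocked at fork node H ∈ conditioning set.
  P6: blocked at fork node B ∈ conditioning set.
{B, H} contains no descendant of J and blocks every backdoor path.
Every element of {B, H} is needed (dropping B leaves P6 open; dropping H leaves P1 open), so no proper subset is valid.
Among all size-2 subsets of the eligible variables, only {B, H} blocks every backdoor path, so it is the unique smallest valid adjustment set.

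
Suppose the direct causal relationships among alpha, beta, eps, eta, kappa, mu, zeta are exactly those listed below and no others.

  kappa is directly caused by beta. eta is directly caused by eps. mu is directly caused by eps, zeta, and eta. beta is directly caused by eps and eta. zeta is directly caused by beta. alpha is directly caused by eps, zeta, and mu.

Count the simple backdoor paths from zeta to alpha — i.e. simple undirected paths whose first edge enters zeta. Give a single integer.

7

A backdoor path from zeta to alpha is any simple undirected path whose first edge points into zeta (i.e. leaves zeta via a parent).
Parents of zeta: {beta}.
Enumerating:
  P1: zeta <- beta <- eps -> eta -> mu -> alpha
  P2: zeta <- beta <- eps -> mu -> alpha
  P3: zeta <- beta <- eps -> alpha
  P4: zeta <- beta <- eta <- eps -> mu -> alpha
  P5: zeta <- beta <- eta <- eps -> alpha
  P6: zeta <- beta <- eta -> mu <- eps -> alpha
  P7: zeta <- beta <- eta -> mu -> alpha
That exhausts the simple backdoor paths. Count: 7.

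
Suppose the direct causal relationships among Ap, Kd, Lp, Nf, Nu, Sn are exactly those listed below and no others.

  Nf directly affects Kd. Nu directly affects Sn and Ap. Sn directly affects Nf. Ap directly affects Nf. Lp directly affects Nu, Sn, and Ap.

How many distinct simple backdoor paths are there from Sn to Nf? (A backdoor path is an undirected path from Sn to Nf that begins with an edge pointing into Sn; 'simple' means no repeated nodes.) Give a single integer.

A backdoor path from Sn to Nf is any simple undirected path whose first edge points into Sn (i.e. leaves Sn via a parent).
Parents of Sn: {Lp, Nu}.
Enumerating:
  P1: Sn <- Lp -> Nu -> Ap -> Nf
  P2: Sn <- Lp -> Ap -> Nf
  P3: Sn <- Nu <- Lp -> Ap -> Nf
  P4: Sn <- Nu -> Ap -> Nf
That exhausts the simple backdoor paths. Count: 4.

4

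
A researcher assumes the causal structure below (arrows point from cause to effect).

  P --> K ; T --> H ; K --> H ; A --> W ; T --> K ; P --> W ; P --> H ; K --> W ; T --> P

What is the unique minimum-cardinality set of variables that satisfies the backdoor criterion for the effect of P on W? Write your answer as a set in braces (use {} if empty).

{T}

Variables eligible for adjustment (non-descendants of P, excluding P and W): {A, T}.
Backdoor paths from P to W:
  P1: P <- T -> K -> W
  P2: P <- T -> H <- K -> W
The empty set is not sufficient: P1 (P <- T -> K -> W) has no collider blocking it and no conditioned non-collider, so it is open.
Try {T}:
  P1: blocked at fork node T ∈ conditioning set.
  P2: blocked at fork node T ∈ conditioning set.
{T} contains no descendant of P and blocks every backdoor path.
No other singleton works — e.g. {A} leaves P1 open — so {T} is the unique smallest valid adjustment set.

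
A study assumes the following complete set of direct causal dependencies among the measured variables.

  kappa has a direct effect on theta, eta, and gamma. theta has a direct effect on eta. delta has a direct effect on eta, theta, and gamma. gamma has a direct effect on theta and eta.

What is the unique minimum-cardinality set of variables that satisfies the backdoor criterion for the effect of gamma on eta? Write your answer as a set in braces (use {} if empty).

Variables eligible for adjustment (non-descendants of gamma, excluding gamma and eta): {delta, kappa}.
Backdoor paths from gamma to eta:
  P1: gamma <- kappa -> theta <- delta -> eta
  P2: gamma <- kappa -> theta -> eta
  P3: gamma <- kappa -> eta
  P4: gamma <- delta -> theta <- kappa -> eta
  P5: gamma <- delta -> theta -> eta
  P6: gamma <- delta -> eta
The empty set is not sufficient: P2 (gamma <- kappa -> theta -> eta) has no collider blocking it and no conditioned non-collider, so it is open.
Try {delta, kappa}:
  P1: blocked at fork node kappa ∈ conditioning set.
  P2: blocked at fork node kappa ∈ conditioning set.
  P3: blocked at fork node kappa ∈ conditioning set.
  P4: blocked at fork node delta ∈ conditioning set.
  P5: blocked at fork node delta ∈ conditioning set.
  P6: blocked at fork node delta ∈ conditioning set.
{delta, kappa} contains no descendant of gamma and blocks every backdoor path.
Every element of {delta, kappa} is needed (dropping delta leaves P5 open; dropping kappa leaves P2 open), so no proper subset is valid.
Among all size-2 subsets of the eligible variables, only {delta, kappa} blocks every backdoor path, so it is the unique smallest valid adjustment set.

{delta, kappa}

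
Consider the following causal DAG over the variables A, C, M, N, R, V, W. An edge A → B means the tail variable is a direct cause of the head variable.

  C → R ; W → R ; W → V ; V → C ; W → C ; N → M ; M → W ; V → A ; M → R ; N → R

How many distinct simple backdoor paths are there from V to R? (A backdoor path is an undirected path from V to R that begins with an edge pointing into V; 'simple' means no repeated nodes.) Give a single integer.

A backdoor path from V to R is any simple undirected path whose first edge points into V (i.e. leaves V via a parent).
Parents of V: {W}.
Enumerating:
  P1: V <- W <- M <- N -> R
  P2: V <- W <- M -> R
  P3: V <- W -> C -> R
  P4: V <- W -> R
That exhausts the simple backdoor paths. Count: 4.

4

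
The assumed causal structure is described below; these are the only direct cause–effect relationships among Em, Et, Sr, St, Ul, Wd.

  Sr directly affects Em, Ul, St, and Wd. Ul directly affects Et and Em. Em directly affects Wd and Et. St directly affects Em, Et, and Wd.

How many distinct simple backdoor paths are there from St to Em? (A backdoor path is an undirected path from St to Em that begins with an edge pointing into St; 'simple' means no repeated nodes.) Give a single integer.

4

A backdoor path from St to Em is any simple undirected path whose first edge points into St (i.e. leaves St via a parent).
Parents of St: {Sr}.
Enumerating:
  P1: St <- Sr -> Ul -> Em
  P2: St <- Sr -> Ul -> Et <- Em
  P3: St <- Sr -> Em
  P4: St <- Sr -> Wd <- Em
That exhausts the simple backdoor paths. Count: 4.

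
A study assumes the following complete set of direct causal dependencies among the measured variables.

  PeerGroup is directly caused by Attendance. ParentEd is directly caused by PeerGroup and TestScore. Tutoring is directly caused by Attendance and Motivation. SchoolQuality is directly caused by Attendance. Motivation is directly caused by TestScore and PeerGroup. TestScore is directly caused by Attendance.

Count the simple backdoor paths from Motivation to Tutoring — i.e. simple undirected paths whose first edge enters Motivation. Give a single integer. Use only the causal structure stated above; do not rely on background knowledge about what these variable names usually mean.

A backdoor path from Motivation to Tutoring is any simple undirected path whose first edge points into Motivation (i.e. leaves Motivation via a parent).
Parents of Motivation: {PeerGroup, TestScore}.
Enumerating:
  P1: Motivation <- PeerGroup <- Attendance -> Tutoring
  P2: Motivation <- PeerGroup -> ParentEd <- TestScore <- Attendance -> Tutoring
  P3: Motivation <- TestScore <- Attendance -> Tutoring
  P4: Motivation <- TestScore -> ParentEd <- PeerGroup <- Attendance -> Tutoring
That exhausts the simple backdoor paths. Count: 4.

4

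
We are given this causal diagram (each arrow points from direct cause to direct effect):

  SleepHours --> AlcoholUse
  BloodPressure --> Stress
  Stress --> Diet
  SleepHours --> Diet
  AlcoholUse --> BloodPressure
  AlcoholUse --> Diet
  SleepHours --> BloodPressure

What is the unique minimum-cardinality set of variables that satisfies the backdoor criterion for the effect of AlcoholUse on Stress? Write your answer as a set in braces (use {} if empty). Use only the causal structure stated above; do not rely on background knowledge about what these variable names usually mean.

Variables eligible for adjustment (non-descendants of AlcoholUse, excluding AlcoholUse and Stress): {SleepHours}.
Backdoor paths from AlcoholUse to Stress:
  P1: AlcoholUse <- SleepHours -> BloodPressure -> Stress
  P2: AlcoholUse <- SleepHours -> Diet <- Stress
The empty set is not sufficient: P1 (AlcoholUse <- SleepHours -> BloodPressure -> Stress) has no collider blocking it and no conditioned non-collider, so it is open.
Try {SleepHours}:
  P1: blocked at fork node SleepHours ∈ conditioning set.
  P2: blocked at fork node SleepHours ∈ conditioning set.
{SleepHours} contains no descendant of AlcoholUse and blocks every backdoor path.
{SleepHours} is the unique smallest valid adjustment set.

{SleepHours}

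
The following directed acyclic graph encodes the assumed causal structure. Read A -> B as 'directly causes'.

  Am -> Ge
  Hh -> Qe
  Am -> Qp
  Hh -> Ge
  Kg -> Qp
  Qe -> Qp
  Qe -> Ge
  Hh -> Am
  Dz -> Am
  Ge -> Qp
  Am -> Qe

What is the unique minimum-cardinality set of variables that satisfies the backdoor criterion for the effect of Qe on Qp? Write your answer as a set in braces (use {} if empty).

Variables eligible for adjustment (non-descendants of Qe, excluding Qe and Qp): {Am, Dz, Hh, Kg}.
Backdoor paths from Qe to Qp:
  P1: Qe <- Hh -> Am -> Ge -> Qp
  P2: Qe <- Hh -> Am -> Qp
  P3: Qe <- Hh -> Ge <- Am -> Qp
  P4: Qe <- Hh -> Ge -> Qp
  P5: Qe <- Am <- Hh -> Ge -> Qp
  P6: Qe <- Am -> Ge -> Qp
  P7: Qe <- Am -> Qp
The empty set is not sufficient: P1 (Qe <- Hh -> Am -> Ge -> Qp) has no collider blocking it and no conditioned non-collider, so it is open.
Try {Am, Hh}:
  P1: blocked at fork node Hh ∈ conditioning set.
  P2: blocked at fork node Hh ∈ conditioning set.
  P3: blocked at fork node Hh ∈ conditioning set.
  P4: blocked at fork node Hh ∈ conditioning set.
  P5: blocked at chain node Am ∈ conditioning set.
  P6: blocked at fork node Am ∈ conditioning set.
  P7: blocked at fork node Am ∈ conditioning set.
{Am, Hh} contains no descendant of Qe and blocks every backdoor path.
Every element of {Am, Hh} is needed (dropping Am leaves P6 open; dropping Hh leaves P4 open), so no proper subset is valid.
Among all size-2 subsets of the eligible variables, only {Am, Hh} blocks every backdoor path, so it is the unique smallest valid adjustment set.

{Am, Hh}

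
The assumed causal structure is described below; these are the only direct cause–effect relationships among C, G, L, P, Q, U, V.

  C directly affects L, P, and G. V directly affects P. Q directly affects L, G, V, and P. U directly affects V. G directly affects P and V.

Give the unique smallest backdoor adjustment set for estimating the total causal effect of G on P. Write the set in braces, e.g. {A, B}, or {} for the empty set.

{C, Q}

Variables eligible for adjustment (non-descendants of G, excluding G and P): {C, L, Q, U}.
Backdoor paths from G to P:
  P1: G <- Q -> L <- C -> P
  P2: G <- Q -> V -> P
  P3: G <- Q -> P
  P4: G <- C -> L <- Q -> V -> P
  P5: G <- C -> L <- Q -> P
  P6: G <- C -> P
The empty set is not sufficient: P2 (G <- Q -> V -> P) has no collider blocking it and no conditioned non-collider, so it is open.
Try {C, Q}:
  P1: blocked at fork node Q ∈ conditioning set.
  P2: blocked at fork node Q ∈ conditioning set.
  P3: blocked at fork node Q ∈ conditioning set.
  P4: blocked at fork node C ∈ conditioning set.
  P5: blocked at fork node C ∈ conditioning set.
  P6: blocked at fork node C ∈ conditioning set.
{C, Q} contains no descendant of G and blocks every backdoor path.
Every element of {C, Q} is needed (dropping C leaves P6 open; dropping Q leaves P2 open), so no proper subset is valid.
Among all size-2 subsets of the eligible variables, only {C, Q} blocks every backdoor path, so it is the unique smallest valid adjustment set.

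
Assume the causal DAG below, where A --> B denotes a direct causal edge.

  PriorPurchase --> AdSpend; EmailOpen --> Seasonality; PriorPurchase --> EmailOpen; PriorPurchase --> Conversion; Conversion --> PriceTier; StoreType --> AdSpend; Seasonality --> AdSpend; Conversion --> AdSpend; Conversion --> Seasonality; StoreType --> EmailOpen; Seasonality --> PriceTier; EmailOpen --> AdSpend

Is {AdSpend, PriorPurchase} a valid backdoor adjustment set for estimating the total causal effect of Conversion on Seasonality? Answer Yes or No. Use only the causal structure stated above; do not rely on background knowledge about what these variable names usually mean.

Backdoor paths from Conversion to Seasonality (paths whose first edge points into Conversion):
  P1: Conversion <- PriorPurchase -> EmailOpen <- StoreType -> AdSpend <- Seasonality
  P2: Conversion <- PriorPurchase -> EmailOpen -> Seasonality
  P3: Conversion <- PriorPurchase -> EmailOpen -> AdSpend <- Seasonality
  P4: Conversion <- PriorPurchase -> AdSpend <- StoreType -> EmailOpen -> Seasonality
  P5: Conversion <- PriorPurchase -> AdSpend <- EmailOpen -> Seasonality
  P6: Conversion <- PriorPurchase -> AdSpend <- Seasonality
Condition 1 (no descendant of Conversion in the set): FAILS — AdSpend is a descendant of Conversion.
Condition 2 (every backdoor path blocked by {AdSpend, PriorPurchase}):
  P1: blocked at fork node PriorPurchase ∈ conditioning set.
  P2: blocked at fork node PriorPurchase ∈ conditioning set.
  P3: blocked at fork node PriorPurchase ∈ conditioning set.
  P4: blocked at fork node PriorPurchase ∈ conditioning set.
  P5: blocked at fork node PriorPurchase ∈ conditioning set.
  P6: blocked at fork node PriorPurchase ∈ conditioning set.
{AdSpend, PriorPurchase} does not satisfy the backdoor criterion.

No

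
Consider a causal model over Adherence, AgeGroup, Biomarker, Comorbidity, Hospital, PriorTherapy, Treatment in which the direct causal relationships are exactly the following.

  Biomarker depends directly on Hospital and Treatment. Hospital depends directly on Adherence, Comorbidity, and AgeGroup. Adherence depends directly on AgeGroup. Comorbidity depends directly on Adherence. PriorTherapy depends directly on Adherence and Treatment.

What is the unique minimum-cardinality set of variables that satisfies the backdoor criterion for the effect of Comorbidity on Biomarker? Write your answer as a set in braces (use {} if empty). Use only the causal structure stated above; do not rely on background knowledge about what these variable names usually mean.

Variables eligible for adjustment (non-descendants of Comorbidity, excluding Comorbidity and Biomarker): {Adherence, AgeGroup, PriorTherapy, Treatment}.
Backdoor paths from Comorbidity to Biomarker:
  P1: Comorbidity <- Adherence <- AgeGroup -> Hospital -> Biomarker
  P2: Comorbidity <- Adherence -> Hospital -> Biomarker
  P3: Comorbidity <- Adherence -> PriorTherapy <- Treatment -> Biomarker
The empty set is not sufficient: P1 (Comorbidity <- Adherence <- AgeGroup -> Hospital -> Biomarker) has no collider blocking it and no conditioned non-collider, so it is open.
Try {Adherence}:
  P1: blocked at chain node Adherence ∈ conditioning set.
  P2: blocked at fork node Adherence ∈ conditioning set.
  P3: blocked at fork node Adherence ∈ conditioning set.
{Adherence} contains no descendant of Comorbidity and blocks every backdoor path.
No other singleton works — e.g. {AgeGroup} leaves P2 open — so {Adherence} is the unique smallest valid adjustment set.

{Adherence}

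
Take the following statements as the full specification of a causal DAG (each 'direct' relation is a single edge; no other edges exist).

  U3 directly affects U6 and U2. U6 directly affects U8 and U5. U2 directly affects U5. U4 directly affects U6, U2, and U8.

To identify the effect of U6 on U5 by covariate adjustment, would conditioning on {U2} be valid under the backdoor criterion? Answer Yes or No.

Yes

Backdoor paths from U6 to U5 (paths whose first edge points into U6):
  P1: U6 <- U3 -> U2 -> U5
  P2: U6 <- U4 -> U2 -> U5
Condition 1 (no descendant of U6 in the set): holds — descendants of U6 are {U5, U8}; none are in {U2}.
Condition 2 (every backdoor path blocked by {U2}):
  P1: blocked at chain node U2 ∈ conditioning set.
  P2: blocked at chain node U2 ∈ conditioning set.
{U2} satisfies the backdoor criterion.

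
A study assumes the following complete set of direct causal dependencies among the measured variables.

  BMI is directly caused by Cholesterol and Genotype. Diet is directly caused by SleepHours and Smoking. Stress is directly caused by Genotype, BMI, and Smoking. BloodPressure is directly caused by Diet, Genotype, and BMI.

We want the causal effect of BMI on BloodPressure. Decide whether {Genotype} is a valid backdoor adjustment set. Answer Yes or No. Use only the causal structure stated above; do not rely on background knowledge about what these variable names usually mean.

Backdoor paths from BMI to BloodPressure (paths whose first edge points into BMI):
  P1: BMI <- Genotype -> Stress <- Smoking -> Diet -> BloodPressure
  P2: BMI <- Genotype -> BloodPressure
Condition 1 (no descendant of BMI in the set): holds — descendants of BMI are {BloodPressure, Stress}; none are in {Genotype}.
Condition 2 (every backdoor path blocked by {Genotype}):
  P1: blocked at fork node Genotype ∈ conditioning set.
  P2: blocked at fork node Genotype ∈ conditioning set.
{Genotype} satisfies the backdoor criterion.

Yes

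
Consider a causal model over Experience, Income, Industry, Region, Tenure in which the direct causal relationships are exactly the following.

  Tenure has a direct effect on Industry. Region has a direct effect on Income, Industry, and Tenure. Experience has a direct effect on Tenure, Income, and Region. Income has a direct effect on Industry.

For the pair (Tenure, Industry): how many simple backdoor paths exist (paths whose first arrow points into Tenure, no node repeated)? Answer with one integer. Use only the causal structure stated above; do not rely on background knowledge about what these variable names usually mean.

A backdoor path from Tenure to Industry is any simple undirected path whose first edge points into Tenure (i.e. leaves Tenure via a parent).
Parents of Tenure: {Experience, Region}.
Enumerating:
  P1: Tenure <- Experience -> Region -> Income -> Industry
  P2: Tenure <- Experience -> Region -> Industry
  P3: Tenure <- Experience -> Income <- Region -> Industry
  P4: Tenure <- Experience -> Income -> Industry
  P5: Tenure <- Region <- Experience -> Income -> Industry
  P6: Tenure <- Region -> Income -> Industry
  P7: Tenure <- Region -> Industry
That exhausts the simple backdoor paths. Count: 7.

7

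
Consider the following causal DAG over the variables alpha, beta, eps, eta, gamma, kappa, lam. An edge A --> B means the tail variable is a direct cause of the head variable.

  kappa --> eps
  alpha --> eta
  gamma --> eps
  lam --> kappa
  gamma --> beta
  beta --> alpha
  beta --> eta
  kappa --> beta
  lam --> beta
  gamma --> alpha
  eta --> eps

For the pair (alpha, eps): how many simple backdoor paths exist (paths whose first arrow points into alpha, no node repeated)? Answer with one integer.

8

A backdoor path from alpha to eps is any simple undirected path whose first edge points into alpha (i.e. leaves alpha via a parent).
Parents of alpha: {beta, gamma}.
Enumerating:
  P1: alpha <- gamma -> beta <- lam -> kappa -> eps
  P2: alpha <- gamma -> beta <- kappa -> eps
  P3: alpha <- gamma -> beta -> eta -> eps
  P4: alpha <- gamma -> eps
  P5: alpha <- beta <- lam -> kappa -> eps
  P6: alpha <- beta <- kappa -> eps
  P7: alpha <- beta <- gamma -> eps
  P8: alpha <- beta -> eta -> eps
That exhausts the simple backdoor paths. Count: 8.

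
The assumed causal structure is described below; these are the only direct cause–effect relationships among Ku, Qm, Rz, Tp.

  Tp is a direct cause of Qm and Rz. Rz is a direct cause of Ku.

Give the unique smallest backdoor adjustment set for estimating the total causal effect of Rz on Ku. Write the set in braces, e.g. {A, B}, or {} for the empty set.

Variables eligible for adjustment (non-descendants of Rz, excluding Rz and Ku): {Qm, Tp}.
Backdoor paths from Rz to Ku:
  (none)
With no backdoor paths the empty set already satisfies the criterion, and it is trivially minimal.

{}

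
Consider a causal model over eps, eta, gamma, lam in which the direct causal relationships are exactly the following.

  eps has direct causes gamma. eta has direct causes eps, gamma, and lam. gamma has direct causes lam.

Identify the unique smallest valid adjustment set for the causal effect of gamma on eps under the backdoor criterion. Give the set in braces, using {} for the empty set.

Variables eligible for adjustment (non-descendants of gamma, excluding gamma and eps): {lam}.
Backdoor paths from gamma to eps:
  P1: gamma <- lam -> eta <- eps
Each backdoor path contains an unconditioned collider, so every path is already blocked with the empty conditioning set:
  P1: blocked at collider eta (neither it nor any descendant is in the conditioning set).
The empty set is therefore the unique smallest valid set.

{}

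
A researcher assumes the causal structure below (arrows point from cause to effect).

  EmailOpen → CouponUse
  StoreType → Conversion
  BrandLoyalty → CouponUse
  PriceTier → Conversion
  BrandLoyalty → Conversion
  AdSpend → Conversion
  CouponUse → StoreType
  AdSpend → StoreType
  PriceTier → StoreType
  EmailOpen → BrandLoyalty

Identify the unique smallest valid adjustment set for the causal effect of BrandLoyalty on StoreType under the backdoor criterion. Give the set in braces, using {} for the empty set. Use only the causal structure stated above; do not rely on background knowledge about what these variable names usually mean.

Variables eligible for adjustment (non-descendants of BrandLoyalty, excluding BrandLoyalty and StoreType): {AdSpend, EmailOpen, PriceTier}.
Backdoor paths from BrandLoyalty to StoreType:
  P1: BrandLoyalty <- EmailOpen -> CouponUse -> StoreType
The empty set is not sufficient: P1 (BrandLoyalty <- EmailOpen -> CouponUse -> StoreType) has no collider blocking it and no conditioned non-collider, so it is open.
Try {EmailOpen}:
  P1: blocked at fork node EmailOpen ∈ conditioning set.
{EmailOpen} contains no descendant of BrandLoyalty and blocks every backdoor path.
No other singleton works — e.g. {PriceTier} leaves P1 open — so {EmailOpen} is the unique smallest valid adjustment set.

{EmailOpen}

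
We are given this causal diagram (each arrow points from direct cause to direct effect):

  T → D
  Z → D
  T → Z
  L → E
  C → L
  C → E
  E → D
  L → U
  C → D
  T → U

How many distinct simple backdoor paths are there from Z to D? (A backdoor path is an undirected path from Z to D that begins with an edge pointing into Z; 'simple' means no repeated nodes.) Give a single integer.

5

A backdoor path from Z to D is any simple undirected path whose first edge points into Z (i.e. leaves Z via a parent).
Parents of Z: {T}.
Enumerating:
  P1: Z <- T -> U <- L <- C -> E -> D
  P2: Z <- T -> U <- L <- C -> D
  P3: Z <- T -> U <- L -> E <- C -> D
  P4: Z <- T -> U <- L -> E -> D
  P5: Z <- T -> D
That exhausts the simple backdoor paths. Count: 5.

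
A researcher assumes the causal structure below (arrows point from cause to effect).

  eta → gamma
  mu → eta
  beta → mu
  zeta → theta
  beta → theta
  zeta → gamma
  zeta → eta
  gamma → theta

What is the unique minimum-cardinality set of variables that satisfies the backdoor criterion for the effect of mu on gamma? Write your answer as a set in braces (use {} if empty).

{}

Variables eligible for adjustment (non-descendants of mu, excluding mu and gamma): {beta, zeta}.
Backdoor paths from mu to gamma:
  P1: mu <- beta -> theta <- zeta -> eta -> gamma
  P2: mu <- beta -> theta <- zeta -> gamma
  P3: mu <- beta -> theta <- gamma
Each backdoor path contains an unconditioned collider, so every path is already blocked with the empty conditioning set:
  P1: blocked at collider theta (neither it nor any descendant is in the conditioning set).
  P2: blocked at collider theta (neither it nor any descendant is in the conditioning set).
  P3: blocked at collider theta (neither it nor any descendant is in the conditioning set).
The empty set is therefore the unique smallest valid set.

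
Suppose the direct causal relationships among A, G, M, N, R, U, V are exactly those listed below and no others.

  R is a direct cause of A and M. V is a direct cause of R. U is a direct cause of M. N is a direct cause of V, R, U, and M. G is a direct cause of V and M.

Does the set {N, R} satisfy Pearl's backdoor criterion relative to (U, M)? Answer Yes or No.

Backdoor paths from U to M (paths whose first edge points into U):
  P1: U <- N -> V <- G -> M
  P2: U <- N -> V -> R -> M
  P3: U <- N -> R <- V <- G -> M
  P4: U <- N -> R -> M
  P5: U <- N -> M
Condition 1 (no descendant of U in the set): holds — descendants of U are {M}; none are in {N, R}.
Condition 2 (every backdoor path blocked by {N, R}):
  P1: blocked at fork node N ∈ conditioning set.
  P2: blocked at fork node N ∈ conditioning set.
  P3: blocked at fork node N ∈ conditioning set.
  P4: blocked at fork node N ∈ conditioning set.
  P5: blocked at fork node N ∈ conditioning set.
{N, R} satisfies the backdoor criterion.

Yes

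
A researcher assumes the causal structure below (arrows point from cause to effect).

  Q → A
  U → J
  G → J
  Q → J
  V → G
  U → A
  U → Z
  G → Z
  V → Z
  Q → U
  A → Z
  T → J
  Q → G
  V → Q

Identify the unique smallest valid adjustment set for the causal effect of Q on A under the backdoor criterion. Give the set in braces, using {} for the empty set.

Variables eligible for adjustment (non-descendants of Q, excluding Q and A): {T, V}.
Backdoor paths from Q to A:
  P1: Q <- V -> G -> Z <- U -> A
  P2: Q <- V -> G -> Z <- A
  P3: Q <- V -> G -> J <- U -> A
  P4: Q <- V -> G -> J <- U -> Z <- A
  P5: Q <- V -> Z <- G -> J <- U -> A
  P6: Q <- V -> Z <- U -> A
  P7: Q <- V -> Z <- A
Each backdoor path contains an unconditioned collider, so every path is already blocked with the empty conditioning set:
  P1: blocked at collider Z (neither it nor any descendant is in the conditioning set).
  P2: blocked at collider Z (neither it nor any descendant is in the conditioning set).
  P3: blocked at collider J (neither it nor any descendant is in the conditioning set).
  P4: blocked at collider J (neither it nor any descendant is in the conditioning set).
  P5: blocked at collider Z (neither it nor any descendant is in the conditioning set).
  P6: blocked at collider Z (neither it nor any descendant is in the conditioning set).
  P7: blocked at collider Z (neither it nor any descendant is in the conditioning set).
The empty set is therefore the unique smallest valid set.

{}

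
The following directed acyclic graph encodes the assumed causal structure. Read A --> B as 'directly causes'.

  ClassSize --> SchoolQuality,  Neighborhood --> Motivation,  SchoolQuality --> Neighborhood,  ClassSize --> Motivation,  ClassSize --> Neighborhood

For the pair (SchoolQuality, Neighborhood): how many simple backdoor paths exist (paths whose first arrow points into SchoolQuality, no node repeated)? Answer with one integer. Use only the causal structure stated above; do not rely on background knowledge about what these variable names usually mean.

2

A backdoor path from SchoolQuality to Neighborhood is any simple undirected path whose first edge points into SchoolQuality (i.e. leaves SchoolQuality via a parent).
Parents of SchoolQuality: {ClassSize}.
Enumerating:
  P1: SchoolQuality <- ClassSize -> Neighborhood
  P2: SchoolQuality <- ClassSize -> Motivation <- Neighborhood
That exhausts the simple backdoor paths. Count: 2.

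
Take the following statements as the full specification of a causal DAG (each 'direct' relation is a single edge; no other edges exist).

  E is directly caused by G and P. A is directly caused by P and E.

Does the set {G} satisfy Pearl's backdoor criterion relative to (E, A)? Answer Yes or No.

No

Backdoor paths from E to A (paths whose first edge points into E):
  P1: E <- P -> A
Condition 1 (no descendant of E in the set): holds — descendants of E are {A}; none are in {G}.
Condition 2 (every backdoor path blocked by {G}):
  P1: open — no interior node is in the conditioning set.
{G} does not satisfy the backdoor criterion.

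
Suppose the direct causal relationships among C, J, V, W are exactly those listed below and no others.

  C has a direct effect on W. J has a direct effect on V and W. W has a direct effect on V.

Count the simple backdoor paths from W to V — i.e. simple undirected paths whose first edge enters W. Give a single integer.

A backdoor path from W to V is any simple undirected path whose first edge points into W (i.e. leaves W via a parent).
Parents of W: {C, J}.
Enumerating:
  P1: W <- J -> V
That exhausts the simple backdoor paths. Count: 1.

1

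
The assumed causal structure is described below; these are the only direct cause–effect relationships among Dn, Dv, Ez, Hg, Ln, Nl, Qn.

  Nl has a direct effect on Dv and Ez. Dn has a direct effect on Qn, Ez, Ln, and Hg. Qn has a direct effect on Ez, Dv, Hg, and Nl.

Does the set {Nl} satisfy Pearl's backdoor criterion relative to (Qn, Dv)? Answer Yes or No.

Backdoor paths from Qn to Dv (paths whose first edge points into Qn):
  P1: Qn <- Dn -> Ez <- Nl -> Dv
Condition 1 (no descendant of Qn in the set): FAILS — Nl is a descendant of Qn.
Condition 2 (every backdoor path blocked by {Nl}):
  P1: blocked at collider Ez (neither it nor any descendant is in the conditioning set).
{Nl} does not satisfy the backdoor criterion.

No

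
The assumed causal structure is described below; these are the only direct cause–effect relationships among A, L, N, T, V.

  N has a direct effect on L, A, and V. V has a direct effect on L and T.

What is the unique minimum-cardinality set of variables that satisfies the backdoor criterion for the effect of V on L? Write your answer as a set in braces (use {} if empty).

Variables eligible for adjustment (non-descendants of V, excluding V and L): {A, N}.
Backdoor paths from V to L:
  P1: V <- N -> L
The empty set is not sufficient: P1 (V <- N -> L) has no collider blocking it and no conditioned non-collider, so it is open.
Try {N}:
  P1: blocked at fork node N ∈ conditioning set.
{N} contains no descendant of V and blocks every backdoor path.
No other singleton works — e.g. {A} leaves P1 open — so {N} is the unique smallest valid adjustment set.

{N}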